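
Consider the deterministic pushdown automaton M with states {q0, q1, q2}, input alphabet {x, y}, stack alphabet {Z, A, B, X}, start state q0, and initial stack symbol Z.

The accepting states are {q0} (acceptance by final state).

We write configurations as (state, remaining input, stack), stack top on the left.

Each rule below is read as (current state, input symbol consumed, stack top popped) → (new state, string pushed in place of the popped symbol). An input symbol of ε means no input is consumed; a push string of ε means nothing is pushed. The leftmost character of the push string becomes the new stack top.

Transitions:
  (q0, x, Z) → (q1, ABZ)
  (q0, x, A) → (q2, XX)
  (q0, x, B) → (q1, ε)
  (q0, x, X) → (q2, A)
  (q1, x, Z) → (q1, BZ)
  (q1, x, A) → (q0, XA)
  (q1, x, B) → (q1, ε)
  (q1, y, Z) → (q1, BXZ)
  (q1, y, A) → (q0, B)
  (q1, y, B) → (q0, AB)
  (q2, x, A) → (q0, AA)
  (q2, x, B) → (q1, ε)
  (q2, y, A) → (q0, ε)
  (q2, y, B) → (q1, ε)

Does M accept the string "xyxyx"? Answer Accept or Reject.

(q0, xyxyx, Z)
  read x, top Z: go to q1, push ABZ → (q1, yxyx, ABZ)
  read y, top A: go to q0, push B → (q0, xyx, BBZ)
  read x, top B: go to q1, push ε → (q1, yx, BZ)
  read y, top B: go to q0, push AB → (q0, x, ABZ)
  read x, top A: go to q2, push XX → (q2, ε, XXBZ)
All input consumed; state q2 ∉ F and no further ε-move applies.

Reject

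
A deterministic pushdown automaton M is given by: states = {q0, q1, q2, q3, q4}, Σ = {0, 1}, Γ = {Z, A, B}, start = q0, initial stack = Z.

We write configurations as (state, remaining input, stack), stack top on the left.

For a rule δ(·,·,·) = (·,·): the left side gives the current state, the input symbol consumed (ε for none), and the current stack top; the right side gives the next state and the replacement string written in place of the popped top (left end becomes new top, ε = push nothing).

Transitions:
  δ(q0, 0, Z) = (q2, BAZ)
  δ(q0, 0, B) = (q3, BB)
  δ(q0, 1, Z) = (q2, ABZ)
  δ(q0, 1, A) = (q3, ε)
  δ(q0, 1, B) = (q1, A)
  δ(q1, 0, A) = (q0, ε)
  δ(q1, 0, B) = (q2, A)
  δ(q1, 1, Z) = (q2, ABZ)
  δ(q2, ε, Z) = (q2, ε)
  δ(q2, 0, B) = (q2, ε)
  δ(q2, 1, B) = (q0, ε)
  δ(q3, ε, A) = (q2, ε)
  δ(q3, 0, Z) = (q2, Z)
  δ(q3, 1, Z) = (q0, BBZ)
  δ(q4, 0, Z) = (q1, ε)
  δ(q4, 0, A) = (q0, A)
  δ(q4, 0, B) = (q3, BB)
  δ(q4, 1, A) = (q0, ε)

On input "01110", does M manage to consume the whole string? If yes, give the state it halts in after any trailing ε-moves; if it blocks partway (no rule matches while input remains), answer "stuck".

q3

(q0, 01110, Z) ⊢ (q2, 1110, BAZ) ⊢ (q0, 110, AZ) ⊢ (q3, 10, Z) ⊢ (q0, 0, BBZ) ⊢ (q3, ε, BBBZ)
All input consumed; M is in state q3.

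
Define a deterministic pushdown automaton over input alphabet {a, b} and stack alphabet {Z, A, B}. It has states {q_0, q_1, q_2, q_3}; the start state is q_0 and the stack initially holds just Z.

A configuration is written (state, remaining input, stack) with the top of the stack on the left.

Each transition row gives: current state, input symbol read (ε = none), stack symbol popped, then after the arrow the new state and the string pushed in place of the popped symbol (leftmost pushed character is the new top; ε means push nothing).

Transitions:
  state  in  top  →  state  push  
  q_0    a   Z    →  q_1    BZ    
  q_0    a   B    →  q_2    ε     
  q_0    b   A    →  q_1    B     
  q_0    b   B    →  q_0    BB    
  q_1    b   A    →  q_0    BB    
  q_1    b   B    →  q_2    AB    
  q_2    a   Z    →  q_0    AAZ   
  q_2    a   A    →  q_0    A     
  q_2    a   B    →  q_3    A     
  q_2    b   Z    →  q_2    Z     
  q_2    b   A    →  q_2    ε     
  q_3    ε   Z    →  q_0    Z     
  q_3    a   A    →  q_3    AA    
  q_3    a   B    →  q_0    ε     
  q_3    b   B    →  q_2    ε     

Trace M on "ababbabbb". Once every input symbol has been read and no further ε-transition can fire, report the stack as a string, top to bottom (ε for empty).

BBBZ

(q_0, ababbabbb, Z)
  read a, top Z: go to q_1, push BZ → (q_1, babbabbb, BZ)
  read b, top B: go to q_2, push AB → (q_2, abbabbb, ABZ)
  read a, top A: go to q_0, push A → (q_0, bbabbb, ABZ)
  read b, top A: go to q_1, push B → (q_1, babbb, BBZ)
  read b, top B: go to q_2, push AB → (q_2, abbb, ABBZ)
  read a, top A: go to q_0, push A → (q_0, bbb, ABBZ)
  read b, top A: go to q_1, push B → (q_1, bb, BBBZ)
  read b, top B: go to q_2, push AB → (q_2, b, ABBBZ)
  read b, top A: go to q_2, push ε → (q_2, ε, BBBZ)
All input consumed in state q_2 with stack BBBZ.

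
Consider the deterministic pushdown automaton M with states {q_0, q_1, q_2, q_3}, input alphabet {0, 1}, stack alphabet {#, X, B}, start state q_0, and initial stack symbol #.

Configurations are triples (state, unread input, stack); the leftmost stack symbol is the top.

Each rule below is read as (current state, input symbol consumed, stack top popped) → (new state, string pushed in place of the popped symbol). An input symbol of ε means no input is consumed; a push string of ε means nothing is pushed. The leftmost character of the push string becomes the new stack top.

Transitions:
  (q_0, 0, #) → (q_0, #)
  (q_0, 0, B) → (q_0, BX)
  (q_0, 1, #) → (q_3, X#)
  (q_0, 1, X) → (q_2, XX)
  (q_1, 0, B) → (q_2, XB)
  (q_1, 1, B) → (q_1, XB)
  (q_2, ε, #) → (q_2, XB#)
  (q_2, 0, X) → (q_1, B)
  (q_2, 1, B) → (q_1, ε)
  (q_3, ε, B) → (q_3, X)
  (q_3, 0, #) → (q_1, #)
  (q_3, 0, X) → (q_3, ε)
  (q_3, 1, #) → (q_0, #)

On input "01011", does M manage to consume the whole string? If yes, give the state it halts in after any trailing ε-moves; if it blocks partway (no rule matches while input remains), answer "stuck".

q_3

(q_0, 01011, #)
  read 0, top #: go to q_0, push # → (q_0, 1011, #)
  read 1, top #: go to q_3, push X# → (q_3, 011, X#)
  read 0, top X: go to q_3, push ε → (q_3, 11, #)
  read 1, top #: go to q_0, push # → (q_0, 1, #)
  read 1, top #: go to q_3, push X# → (q_3, ε, X#)
All input consumed; M is in state q_3.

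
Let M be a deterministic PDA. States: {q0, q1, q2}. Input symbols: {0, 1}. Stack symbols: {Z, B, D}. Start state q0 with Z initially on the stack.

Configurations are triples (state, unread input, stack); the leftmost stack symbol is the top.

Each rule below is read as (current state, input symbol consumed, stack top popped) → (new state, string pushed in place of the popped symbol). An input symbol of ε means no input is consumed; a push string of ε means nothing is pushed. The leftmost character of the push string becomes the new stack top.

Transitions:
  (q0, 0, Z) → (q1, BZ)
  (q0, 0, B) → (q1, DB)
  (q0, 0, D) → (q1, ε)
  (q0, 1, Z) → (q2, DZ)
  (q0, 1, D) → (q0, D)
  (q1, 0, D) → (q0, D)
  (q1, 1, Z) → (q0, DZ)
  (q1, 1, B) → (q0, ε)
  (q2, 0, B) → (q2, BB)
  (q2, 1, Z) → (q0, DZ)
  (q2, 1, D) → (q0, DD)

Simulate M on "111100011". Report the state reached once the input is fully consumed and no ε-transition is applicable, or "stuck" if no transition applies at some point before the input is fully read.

q0

(q0, 111100011, Z) ⊢ (q2, 11100011, DZ) ⊢ (q0, 1100011, DDZ) ⊢ (q0, 100011, DDZ) ⊢ (q0, 00011, DDZ) ⊢ (q1, 0011, DZ) ⊢ (q0, 011, DZ) ⊢ (q1, 11, Z) ⊢ (q0, 1, DZ) ⊢ (q0, ε, DZ)
All input consumed; M is in state q0.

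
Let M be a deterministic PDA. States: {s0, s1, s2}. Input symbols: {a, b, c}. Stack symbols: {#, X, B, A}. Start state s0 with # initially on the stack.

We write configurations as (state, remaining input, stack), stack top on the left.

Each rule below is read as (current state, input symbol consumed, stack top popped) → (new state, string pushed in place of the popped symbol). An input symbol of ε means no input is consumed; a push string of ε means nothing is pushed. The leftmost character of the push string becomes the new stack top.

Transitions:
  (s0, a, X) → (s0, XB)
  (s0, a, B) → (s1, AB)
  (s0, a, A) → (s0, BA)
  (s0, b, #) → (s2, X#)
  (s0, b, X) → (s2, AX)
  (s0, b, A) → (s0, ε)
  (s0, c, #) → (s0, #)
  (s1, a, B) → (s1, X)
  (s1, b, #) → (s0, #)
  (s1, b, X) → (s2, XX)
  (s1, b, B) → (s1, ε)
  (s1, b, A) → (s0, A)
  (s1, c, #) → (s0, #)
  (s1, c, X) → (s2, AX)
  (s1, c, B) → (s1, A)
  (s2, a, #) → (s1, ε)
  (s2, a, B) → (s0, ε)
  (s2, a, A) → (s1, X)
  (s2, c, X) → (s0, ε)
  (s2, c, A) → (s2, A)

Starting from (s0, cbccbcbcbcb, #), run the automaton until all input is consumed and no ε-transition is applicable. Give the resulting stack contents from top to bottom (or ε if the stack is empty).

X#

(s0, cbccbcbcbcb, #) ⊢ (s0, bccbcbcbcb, #) ⊢ (s2, ccbcbcbcb, X#) ⊢ (s0, cbcbcbcb, #) ⊢ (s0, bcbcbcb, #) ⊢ (s2, cbcbcb, X#) ⊢ (s0, bcbcb, #) ⊢ (s2, cbcb, X#) ⊢ (s0, bcb, #) ⊢ (s2, cb, X#) ⊢ (s0, b, #) ⊢ (s2, ε, X#)
All input consumed in state s2 with stack X#.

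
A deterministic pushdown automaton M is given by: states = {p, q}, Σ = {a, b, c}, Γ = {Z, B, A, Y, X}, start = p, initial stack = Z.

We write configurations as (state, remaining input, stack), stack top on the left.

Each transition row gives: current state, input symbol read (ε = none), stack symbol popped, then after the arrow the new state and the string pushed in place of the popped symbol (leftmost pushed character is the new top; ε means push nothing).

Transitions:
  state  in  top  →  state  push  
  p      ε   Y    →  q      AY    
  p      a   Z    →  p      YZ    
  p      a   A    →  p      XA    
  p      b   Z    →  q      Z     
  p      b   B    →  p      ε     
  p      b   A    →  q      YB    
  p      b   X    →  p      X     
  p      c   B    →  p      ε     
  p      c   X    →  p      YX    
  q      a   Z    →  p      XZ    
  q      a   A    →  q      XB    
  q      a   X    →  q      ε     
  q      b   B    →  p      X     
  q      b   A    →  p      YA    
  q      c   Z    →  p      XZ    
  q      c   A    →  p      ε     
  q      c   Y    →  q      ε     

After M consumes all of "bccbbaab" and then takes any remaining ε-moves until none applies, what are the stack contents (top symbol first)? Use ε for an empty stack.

XYAYAYXZ

(p, bccbbaab, Z) ⊢ (q, ccbbaab, Z) ⊢ (p, cbbaab, XZ) ⊢ (p, bbaab, YXZ) ⊢ (q, bbaab, AYXZ) ⊢ (p, baab, YAYXZ) ⊢ (q, baab, AYAYXZ) ⊢ (p, aab, YAYAYXZ) ⊢ (q, aab, AYAYAYXZ) ⊢ (q, ab, XBYAYAYXZ) ⊢ (q, b, BYAYAYXZ) ⊢ (p, ε, XYAYAYXZ)
All input consumed in state p with stack XYAYAYXZ.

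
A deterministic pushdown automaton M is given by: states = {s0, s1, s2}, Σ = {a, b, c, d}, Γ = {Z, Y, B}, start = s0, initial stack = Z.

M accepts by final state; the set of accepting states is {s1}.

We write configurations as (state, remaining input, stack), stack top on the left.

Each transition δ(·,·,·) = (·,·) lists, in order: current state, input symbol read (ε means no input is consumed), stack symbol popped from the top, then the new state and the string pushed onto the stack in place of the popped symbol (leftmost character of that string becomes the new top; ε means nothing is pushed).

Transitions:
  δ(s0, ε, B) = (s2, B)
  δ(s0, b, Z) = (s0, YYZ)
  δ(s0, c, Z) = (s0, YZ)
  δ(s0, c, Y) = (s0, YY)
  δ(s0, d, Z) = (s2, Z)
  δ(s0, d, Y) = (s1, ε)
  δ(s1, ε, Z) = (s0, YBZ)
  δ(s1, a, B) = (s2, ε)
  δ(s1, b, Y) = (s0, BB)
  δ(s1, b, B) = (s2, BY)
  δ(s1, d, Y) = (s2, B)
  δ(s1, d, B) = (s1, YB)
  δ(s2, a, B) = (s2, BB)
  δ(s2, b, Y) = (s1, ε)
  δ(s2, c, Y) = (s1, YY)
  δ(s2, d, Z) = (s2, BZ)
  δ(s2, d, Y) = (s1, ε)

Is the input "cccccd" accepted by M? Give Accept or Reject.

Accept

(s0, cccccd, Z) ⊢ (s0, ccccd, YZ) ⊢ (s0, cccd, YYZ) ⊢ (s0, ccd, YYYZ) ⊢ (s0, cd, YYYYZ) ⊢ (s0, d, YYYYYZ) ⊢ (s1, ε, YYYYZ)
All input consumed; state s1 ∈ F.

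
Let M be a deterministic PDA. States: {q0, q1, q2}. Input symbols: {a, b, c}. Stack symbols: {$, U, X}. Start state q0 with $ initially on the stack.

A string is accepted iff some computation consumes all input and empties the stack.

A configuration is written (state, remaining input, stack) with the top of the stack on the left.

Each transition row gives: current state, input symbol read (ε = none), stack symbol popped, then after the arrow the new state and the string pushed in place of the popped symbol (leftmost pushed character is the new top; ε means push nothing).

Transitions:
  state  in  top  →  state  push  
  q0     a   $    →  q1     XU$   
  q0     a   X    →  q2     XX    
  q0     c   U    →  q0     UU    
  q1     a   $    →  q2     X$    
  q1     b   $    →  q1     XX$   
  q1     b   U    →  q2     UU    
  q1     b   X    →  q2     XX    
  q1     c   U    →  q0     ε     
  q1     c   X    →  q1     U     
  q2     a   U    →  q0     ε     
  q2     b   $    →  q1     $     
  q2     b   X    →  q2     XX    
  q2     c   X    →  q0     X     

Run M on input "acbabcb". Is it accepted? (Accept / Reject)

Reject

(q0, acbabcb, $) ⊢ (q1, cbabcb, XU$) ⊢ (q1, babcb, UU$) ⊢ (q2, abcb, UUU$) ⊢ (q0, bcb, UU$)
No transition applies at (q0, bcb, UU$); input not fully consumed.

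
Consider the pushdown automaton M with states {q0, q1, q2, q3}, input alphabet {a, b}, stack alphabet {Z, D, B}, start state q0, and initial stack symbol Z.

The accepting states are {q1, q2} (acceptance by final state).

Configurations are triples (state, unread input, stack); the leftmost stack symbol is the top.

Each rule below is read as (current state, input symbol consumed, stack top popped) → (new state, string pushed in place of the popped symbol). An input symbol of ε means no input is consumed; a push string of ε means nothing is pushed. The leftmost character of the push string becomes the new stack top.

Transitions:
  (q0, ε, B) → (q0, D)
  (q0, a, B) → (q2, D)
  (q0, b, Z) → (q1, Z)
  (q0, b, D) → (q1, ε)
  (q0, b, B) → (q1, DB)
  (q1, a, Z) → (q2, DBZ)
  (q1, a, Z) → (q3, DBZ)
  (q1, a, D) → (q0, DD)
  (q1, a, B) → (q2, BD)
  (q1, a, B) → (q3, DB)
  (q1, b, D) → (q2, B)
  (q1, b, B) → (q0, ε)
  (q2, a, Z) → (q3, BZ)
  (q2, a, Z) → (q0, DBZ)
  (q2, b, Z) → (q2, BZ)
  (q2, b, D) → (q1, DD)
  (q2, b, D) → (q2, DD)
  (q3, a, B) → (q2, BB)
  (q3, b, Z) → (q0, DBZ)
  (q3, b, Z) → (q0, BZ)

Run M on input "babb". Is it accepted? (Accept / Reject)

One accepting computation: (q0, babb, Z) ⊢ (q1, abb, Z) ⊢ (q2, bb, DBZ) ⊢ (q1, b, DDBZ) ⊢ (q2, ε, BDBZ)
All input consumed and state q2 ∈ F.

Accept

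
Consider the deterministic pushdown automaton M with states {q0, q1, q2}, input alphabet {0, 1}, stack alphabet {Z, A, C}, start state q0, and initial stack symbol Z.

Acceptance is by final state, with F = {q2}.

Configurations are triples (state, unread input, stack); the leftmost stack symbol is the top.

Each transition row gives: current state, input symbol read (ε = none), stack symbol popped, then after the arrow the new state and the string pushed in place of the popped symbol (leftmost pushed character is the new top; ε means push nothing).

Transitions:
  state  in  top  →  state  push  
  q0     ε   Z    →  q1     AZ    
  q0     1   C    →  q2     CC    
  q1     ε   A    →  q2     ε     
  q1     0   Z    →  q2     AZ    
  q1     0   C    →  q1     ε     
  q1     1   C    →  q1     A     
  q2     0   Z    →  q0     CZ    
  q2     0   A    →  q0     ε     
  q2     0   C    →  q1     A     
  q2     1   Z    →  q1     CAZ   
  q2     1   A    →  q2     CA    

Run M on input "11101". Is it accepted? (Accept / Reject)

Accept

(q0, 11101, Z)
  ε-move, top Z: go to q1, push AZ → (q1, 11101, AZ)
  ε-move, top A: go to q2, push ε → (q2, 11101, Z)
  read 1, top Z: go to q1, push CAZ → (q1, 1101, CAZ)
  read 1, top C: go to q1, push A → (q1, 101, AAZ)
  ε-move, top A: go to q2, push ε → (q2, 101, AZ)
  read 1, top A: go to q2, push CA → (q2, 01, CAZ)
  read 0, top C: go to q1, push A → (q1, 1, AAZ)
  ε-move, top A: go to q2, push ε → (q2, 1, AZ)
  read 1, top A: go to q2, push CA → (q2, ε, CAZ)
All input consumed; state q2 ∈ F.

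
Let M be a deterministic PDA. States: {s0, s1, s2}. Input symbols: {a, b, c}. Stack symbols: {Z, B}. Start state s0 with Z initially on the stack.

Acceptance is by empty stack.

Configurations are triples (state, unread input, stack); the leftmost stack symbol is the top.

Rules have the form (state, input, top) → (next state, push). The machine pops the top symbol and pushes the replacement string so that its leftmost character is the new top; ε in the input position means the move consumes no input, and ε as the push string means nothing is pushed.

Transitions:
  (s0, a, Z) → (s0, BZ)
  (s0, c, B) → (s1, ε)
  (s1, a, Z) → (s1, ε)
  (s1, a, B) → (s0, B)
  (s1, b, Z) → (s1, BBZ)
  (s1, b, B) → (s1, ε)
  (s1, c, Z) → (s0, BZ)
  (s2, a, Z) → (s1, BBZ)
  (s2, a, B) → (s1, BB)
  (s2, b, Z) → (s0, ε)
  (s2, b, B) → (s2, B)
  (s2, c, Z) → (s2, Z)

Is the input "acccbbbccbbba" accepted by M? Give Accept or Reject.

Accept

(s0, acccbbbccbbba, Z)
  read a, top Z: go to s0, push BZ → (s0, cccbbbccbbba, BZ)
  read c, top B: go to s1, push ε → (s1, ccbbbccbbba, Z)
  read c, top Z: go to s0, push BZ → (s0, cbbbccbbba, BZ)
  read c, top B: go to s1, push ε → (s1, bbbccbbba, Z)
  read b, top Z: go to s1, push BBZ → (s1, bbccbbba, BBZ)
  read b, top B: go to s1, push ε → (s1, bccbbba, BZ)
  read b, top B: go to s1, push ε → (s1, ccbbba, Z)
  read c, top Z: go to s0, push BZ → (s0, cbbba, BZ)
  read c, top B: go to s1, push ε → (s1, bbba, Z)
  read b, top Z: go to s1, push BBZ → (s1, bba, BBZ)
  read b, top B: go to s1, push ε → (s1, ba, BZ)
  read b, top B: go to s1, push ε → (s1, a, Z)
  read a, top Z: go to s1, push ε → (s1, ε, ε)
All input consumed and the stack is empty.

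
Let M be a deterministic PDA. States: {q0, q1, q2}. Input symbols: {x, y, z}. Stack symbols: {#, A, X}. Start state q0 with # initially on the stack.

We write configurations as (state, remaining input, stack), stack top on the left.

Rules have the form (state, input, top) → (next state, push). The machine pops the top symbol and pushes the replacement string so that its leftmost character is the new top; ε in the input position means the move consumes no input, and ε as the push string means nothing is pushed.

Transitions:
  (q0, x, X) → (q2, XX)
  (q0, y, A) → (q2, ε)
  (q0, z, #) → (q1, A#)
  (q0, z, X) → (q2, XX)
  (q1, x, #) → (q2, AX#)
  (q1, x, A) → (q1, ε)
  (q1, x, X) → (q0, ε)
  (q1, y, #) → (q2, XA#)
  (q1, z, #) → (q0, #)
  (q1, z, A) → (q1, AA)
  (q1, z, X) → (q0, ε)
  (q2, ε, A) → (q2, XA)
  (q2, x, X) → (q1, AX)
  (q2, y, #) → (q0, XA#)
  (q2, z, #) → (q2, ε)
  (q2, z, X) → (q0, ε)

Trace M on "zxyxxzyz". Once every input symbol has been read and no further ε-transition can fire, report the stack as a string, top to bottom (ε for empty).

(q0, zxyxxzyz, #) ⊢ (q1, xyxxzyz, A#) ⊢ (q1, yxxzyz, #) ⊢ (q2, xxzyz, XA#) ⊢ (q1, xzyz, AXA#) ⊢ (q1, zyz, XA#) ⊢ (q0, yz, A#) ⊢ (q2, z, #) ⊢ (q2, ε, ε)
All input consumed in state q2 with stack ε.

ε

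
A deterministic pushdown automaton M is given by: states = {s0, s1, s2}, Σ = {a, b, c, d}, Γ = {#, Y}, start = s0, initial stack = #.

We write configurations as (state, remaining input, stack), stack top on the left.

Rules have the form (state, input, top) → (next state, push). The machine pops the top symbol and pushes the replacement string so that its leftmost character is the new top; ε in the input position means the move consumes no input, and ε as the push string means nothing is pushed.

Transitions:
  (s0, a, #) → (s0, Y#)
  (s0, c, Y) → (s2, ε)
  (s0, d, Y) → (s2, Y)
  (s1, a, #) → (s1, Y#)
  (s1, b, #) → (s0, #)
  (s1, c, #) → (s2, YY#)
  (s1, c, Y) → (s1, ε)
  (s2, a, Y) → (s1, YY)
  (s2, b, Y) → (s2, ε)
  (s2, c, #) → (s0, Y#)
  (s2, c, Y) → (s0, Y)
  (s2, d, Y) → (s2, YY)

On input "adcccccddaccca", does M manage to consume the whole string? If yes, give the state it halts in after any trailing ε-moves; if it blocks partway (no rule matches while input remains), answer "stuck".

(s0, adcccccddaccca, #) ⊢ (s0, dcccccddaccca, Y#) ⊢ (s2, cccccddaccca, Y#) ⊢ (s0, ccccddaccca, Y#) ⊢ (s2, cccddaccca, #) ⊢ (s0, ccddaccca, Y#) ⊢ (s2, cddaccca, #) ⊢ (s0, ddaccca, Y#) ⊢ (s2, daccca, Y#) ⊢ (s2, accca, YY#) ⊢ (s1, ccca, YYY#) ⊢ (s1, cca, YY#) ⊢ (s1, ca, Y#) ⊢ (s1, a, #) ⊢ (s1, ε, Y#)
All input consumed; M is in state s1.

s1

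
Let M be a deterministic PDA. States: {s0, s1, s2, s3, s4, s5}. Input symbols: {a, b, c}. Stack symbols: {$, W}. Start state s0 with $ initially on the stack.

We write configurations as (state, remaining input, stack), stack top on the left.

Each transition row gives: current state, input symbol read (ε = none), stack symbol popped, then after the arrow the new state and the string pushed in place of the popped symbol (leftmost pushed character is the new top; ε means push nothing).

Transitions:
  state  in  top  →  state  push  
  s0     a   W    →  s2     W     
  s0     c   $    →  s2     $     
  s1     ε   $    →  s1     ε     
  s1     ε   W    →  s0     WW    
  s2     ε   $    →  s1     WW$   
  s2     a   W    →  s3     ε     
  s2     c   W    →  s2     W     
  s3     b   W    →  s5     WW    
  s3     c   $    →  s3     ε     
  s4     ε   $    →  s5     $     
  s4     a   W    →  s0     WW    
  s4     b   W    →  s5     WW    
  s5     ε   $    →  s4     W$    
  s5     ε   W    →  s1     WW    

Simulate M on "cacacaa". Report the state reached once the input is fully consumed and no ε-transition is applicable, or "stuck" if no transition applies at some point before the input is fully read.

(s0, cacacaa, $) ⊢ (s2, acacaa, $) ⊢ (s1, acacaa, WW$) ⊢ (s0, acacaa, WWW$) ⊢ (s2, cacaa, WWW$) ⊢ (s2, acaa, WWW$) ⊢ (s3, caa, WW$)
No transition for (s3, c, top W); M blocks with input caa remaining.

stuck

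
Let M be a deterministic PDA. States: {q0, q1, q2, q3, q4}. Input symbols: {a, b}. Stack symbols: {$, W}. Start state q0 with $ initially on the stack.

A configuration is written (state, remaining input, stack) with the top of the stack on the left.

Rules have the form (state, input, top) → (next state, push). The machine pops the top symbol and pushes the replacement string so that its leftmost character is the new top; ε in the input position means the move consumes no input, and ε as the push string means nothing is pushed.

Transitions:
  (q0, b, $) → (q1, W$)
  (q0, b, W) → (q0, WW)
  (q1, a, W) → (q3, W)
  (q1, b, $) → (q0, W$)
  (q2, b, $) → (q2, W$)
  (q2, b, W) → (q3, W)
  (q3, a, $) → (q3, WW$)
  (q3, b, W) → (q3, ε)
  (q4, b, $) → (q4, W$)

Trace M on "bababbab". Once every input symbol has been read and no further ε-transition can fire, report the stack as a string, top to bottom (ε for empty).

W$

(q0, bababbab, $)
  read b, top $: go to q1, push W$ → (q1, ababbab, W$)
  read a, top W: go to q3, push W → (q3, babbab, W$)
  read b, top W: go to q3, push ε → (q3, abbab, $)
  read a, top $: go to q3, push WW$ → (q3, bbab, WW$)
  read b, top W: go to q3, push ε → (q3, bab, W$)
  read b, top W: go to q3, push ε → (q3, ab, $)
  read a, top $: go to q3, push WW$ → (q3, b, WW$)
  read b, top W: go to q3, push ε → (q3, ε, W$)
All input consumed in state q3 with stack W$.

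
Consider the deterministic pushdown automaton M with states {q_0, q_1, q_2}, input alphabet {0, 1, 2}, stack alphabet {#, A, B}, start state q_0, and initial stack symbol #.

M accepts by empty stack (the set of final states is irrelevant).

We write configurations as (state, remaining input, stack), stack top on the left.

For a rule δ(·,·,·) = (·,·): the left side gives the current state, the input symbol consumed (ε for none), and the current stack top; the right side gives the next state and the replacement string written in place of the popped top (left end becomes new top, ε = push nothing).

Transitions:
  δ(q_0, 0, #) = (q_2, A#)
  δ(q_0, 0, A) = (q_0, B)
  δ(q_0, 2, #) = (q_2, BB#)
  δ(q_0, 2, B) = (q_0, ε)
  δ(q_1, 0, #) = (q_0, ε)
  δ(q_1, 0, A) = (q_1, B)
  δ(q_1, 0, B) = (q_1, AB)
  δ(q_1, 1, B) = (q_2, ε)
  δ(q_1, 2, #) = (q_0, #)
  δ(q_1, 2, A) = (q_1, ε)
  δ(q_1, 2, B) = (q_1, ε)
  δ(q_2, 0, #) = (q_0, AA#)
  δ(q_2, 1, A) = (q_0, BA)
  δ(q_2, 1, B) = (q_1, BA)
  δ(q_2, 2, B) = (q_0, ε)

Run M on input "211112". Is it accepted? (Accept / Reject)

Reject

(q_0, 211112, #)
  read 2, top #: go to q_2, push BB# → (q_2, 11112, BB#)
  read 1, top B: go to q_1, push BA → (q_1, 1112, BAB#)
  read 1, top B: go to q_2, push ε → (q_2, 112, AB#)
  read 1, top A: go to q_0, push BA → (q_0, 12, BAB#)
No transition applies at (q_0, 12, BAB#); input not fully consumed.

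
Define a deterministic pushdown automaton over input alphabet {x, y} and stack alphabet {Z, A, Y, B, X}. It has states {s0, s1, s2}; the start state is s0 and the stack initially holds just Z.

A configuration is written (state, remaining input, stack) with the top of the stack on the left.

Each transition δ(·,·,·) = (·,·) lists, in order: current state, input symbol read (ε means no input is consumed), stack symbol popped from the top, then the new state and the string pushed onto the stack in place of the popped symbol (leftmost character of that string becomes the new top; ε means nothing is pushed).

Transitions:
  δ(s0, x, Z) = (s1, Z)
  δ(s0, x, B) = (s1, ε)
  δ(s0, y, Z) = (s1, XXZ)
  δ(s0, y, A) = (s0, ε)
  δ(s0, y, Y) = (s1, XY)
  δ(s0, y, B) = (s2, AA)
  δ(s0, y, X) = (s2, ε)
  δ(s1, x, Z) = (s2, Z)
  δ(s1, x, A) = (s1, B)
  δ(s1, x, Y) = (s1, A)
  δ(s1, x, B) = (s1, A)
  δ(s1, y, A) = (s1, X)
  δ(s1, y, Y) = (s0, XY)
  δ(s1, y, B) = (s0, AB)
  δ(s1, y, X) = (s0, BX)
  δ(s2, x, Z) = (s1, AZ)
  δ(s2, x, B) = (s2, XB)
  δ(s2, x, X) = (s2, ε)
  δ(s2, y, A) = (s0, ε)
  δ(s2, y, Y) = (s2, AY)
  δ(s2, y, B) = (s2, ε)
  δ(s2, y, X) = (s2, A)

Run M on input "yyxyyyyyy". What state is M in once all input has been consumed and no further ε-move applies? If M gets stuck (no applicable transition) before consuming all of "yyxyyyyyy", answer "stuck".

s2

(s0, yyxyyyyyy, Z) ⊢ (s1, yxyyyyyy, XXZ) ⊢ (s0, xyyyyyy, BXXZ) ⊢ (s1, yyyyyy, XXZ) ⊢ (s0, yyyyy, BXXZ) ⊢ (s2, yyyy, AAXXZ) ⊢ (s0, yyy, AXXZ) ⊢ (s0, yy, XXZ) ⊢ (s2, y, XZ) ⊢ (s2, ε, AZ)
All input consumed; M is in state s2.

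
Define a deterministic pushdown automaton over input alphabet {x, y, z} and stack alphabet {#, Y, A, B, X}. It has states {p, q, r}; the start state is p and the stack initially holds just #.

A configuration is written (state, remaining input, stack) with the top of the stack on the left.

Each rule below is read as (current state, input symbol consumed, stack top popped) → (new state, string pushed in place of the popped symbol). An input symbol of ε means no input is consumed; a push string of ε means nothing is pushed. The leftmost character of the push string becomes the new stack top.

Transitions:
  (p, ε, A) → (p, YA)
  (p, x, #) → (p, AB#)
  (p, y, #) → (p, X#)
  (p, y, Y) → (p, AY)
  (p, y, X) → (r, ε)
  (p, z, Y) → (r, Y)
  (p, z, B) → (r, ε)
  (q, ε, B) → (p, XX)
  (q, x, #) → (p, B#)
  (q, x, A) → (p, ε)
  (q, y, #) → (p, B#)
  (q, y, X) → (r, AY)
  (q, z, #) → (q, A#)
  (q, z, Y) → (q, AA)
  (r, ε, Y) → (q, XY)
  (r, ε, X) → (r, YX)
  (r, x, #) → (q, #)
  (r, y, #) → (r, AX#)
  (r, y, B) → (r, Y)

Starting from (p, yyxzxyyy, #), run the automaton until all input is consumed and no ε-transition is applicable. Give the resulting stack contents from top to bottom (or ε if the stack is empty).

AX#

(p, yyxzxyyy, #) ⊢ (p, yxzxyyy, X#) ⊢ (r, xzxyyy, #) ⊢ (q, zxyyy, #) ⊢ (q, xyyy, A#) ⊢ (p, yyy, #) ⊢ (p, yy, X#) ⊢ (r, y, #) ⊢ (r, ε, AX#)
All input consumed in state r with stack AX#.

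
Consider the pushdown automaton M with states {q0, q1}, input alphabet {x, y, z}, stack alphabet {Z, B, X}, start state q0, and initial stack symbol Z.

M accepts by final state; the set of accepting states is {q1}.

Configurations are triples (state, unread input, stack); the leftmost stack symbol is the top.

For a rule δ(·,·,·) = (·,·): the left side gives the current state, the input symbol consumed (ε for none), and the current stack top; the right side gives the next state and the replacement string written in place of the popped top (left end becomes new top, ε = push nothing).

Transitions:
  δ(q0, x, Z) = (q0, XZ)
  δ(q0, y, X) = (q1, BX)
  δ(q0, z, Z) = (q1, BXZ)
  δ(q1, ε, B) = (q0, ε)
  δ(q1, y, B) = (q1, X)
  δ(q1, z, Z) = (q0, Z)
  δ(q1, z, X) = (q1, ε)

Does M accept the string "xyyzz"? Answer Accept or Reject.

Accept

One accepting computation: (q0, xyyzz, Z) ⊢ (q0, yyzz, XZ) ⊢ (q1, yzz, BXZ) ⊢ (q1, zz, XXZ) ⊢ (q1, z, XZ) ⊢ (q1, ε, Z)
All input consumed and state q1 ∈ F.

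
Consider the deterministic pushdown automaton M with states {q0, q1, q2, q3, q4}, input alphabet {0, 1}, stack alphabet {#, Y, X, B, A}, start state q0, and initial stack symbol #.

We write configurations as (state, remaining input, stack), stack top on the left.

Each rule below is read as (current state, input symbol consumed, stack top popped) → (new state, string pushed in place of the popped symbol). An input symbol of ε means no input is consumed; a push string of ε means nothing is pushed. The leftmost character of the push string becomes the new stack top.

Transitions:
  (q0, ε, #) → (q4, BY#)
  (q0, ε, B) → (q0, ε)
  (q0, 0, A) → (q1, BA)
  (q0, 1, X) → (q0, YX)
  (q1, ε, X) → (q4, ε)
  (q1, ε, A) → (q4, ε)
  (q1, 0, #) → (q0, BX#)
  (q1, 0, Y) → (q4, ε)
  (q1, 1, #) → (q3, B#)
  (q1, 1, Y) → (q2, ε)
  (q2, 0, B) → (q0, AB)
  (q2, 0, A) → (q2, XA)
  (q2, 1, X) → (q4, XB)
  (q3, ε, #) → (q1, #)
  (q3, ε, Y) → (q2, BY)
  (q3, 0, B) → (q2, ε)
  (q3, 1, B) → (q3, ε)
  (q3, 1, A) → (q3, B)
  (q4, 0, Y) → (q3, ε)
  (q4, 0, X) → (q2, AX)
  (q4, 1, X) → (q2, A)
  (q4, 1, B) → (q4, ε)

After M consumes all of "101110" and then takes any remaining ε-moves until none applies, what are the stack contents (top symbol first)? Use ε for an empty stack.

(q0, 101110, #)
  ε-move, top #: go to q4, push BY# → (q4, 101110, BY#)
  read 1, top B: go to q4, push ε → (q4, 01110, Y#)
  read 0, top Y: go to q3, push ε → (q3, 1110, #)
  ε-move, top #: go to q1, push # → (q1, 1110, #)
  read 1, top #: go to q3, push B# → (q3, 110, B#)
  read 1, top B: go to q3, push ε → (q3, 10, #)
  ε-move, top #: go to q1, push # → (q1, 10, #)
  read 1, top #: go to q3, push B# → (q3, 0, B#)
  read 0, top B: go to q2, push ε → (q2, ε, #)
All input consumed in state q2 with stack #.

#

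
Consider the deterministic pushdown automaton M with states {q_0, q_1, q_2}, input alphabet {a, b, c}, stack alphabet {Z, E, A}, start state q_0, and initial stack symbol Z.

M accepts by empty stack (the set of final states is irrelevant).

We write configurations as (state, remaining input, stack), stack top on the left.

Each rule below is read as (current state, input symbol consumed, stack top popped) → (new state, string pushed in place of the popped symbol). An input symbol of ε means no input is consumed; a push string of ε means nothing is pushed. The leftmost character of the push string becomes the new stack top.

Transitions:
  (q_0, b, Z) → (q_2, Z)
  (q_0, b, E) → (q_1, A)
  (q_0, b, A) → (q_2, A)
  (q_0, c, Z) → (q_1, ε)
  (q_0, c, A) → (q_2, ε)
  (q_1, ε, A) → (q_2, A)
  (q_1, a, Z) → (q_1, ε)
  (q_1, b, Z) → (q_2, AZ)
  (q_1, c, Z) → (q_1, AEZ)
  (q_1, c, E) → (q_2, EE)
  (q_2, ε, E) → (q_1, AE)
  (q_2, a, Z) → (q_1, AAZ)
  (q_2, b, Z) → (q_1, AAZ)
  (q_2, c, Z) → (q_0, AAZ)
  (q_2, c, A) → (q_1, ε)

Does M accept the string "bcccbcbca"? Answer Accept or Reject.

Accept

(q_0, bcccbcbca, Z)
  read b, top Z: go to q_2, push Z → (q_2, cccbcbca, Z)
  read c, top Z: go to q_0, push AAZ → (q_0, ccbcbca, AAZ)
  read c, top A: go to q_2, push ε → (q_2, cbcbca, AZ)
  read c, top A: go to q_1, push ε → (q_1, bcbca, Z)
  read b, top Z: go to q_2, push AZ → (q_2, cbca, AZ)
  read c, top A: go to q_1, push ε → (q_1, bca, Z)
  read b, top Z: go to q_2, push AZ → (q_2, ca, AZ)
  read c, top A: go to q_1, push ε → (q_1, a, Z)
  read a, top Z: go to q_1, push ε → (q_1, ε, ε)
All input consumed and the stack is empty.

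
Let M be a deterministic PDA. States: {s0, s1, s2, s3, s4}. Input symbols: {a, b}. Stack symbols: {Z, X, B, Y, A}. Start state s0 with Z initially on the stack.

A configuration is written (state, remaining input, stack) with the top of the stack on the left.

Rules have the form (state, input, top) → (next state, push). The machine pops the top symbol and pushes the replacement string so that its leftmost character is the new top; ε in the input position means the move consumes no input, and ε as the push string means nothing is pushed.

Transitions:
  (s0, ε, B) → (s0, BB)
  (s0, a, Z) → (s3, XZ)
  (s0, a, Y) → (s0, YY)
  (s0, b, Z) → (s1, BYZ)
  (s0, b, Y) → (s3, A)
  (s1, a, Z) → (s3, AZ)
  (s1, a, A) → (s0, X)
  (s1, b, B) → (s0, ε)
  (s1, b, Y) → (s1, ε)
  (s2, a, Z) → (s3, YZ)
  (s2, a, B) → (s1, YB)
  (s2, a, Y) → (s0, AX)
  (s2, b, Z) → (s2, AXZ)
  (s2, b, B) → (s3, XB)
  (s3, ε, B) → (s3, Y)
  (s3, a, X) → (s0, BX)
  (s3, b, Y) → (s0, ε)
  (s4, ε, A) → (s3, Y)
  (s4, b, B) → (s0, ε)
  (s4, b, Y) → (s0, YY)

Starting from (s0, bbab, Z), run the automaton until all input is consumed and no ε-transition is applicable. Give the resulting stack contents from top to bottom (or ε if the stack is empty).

(s0, bbab, Z)
  read b, top Z: go to s1, push BYZ → (s1, bab, BYZ)
  read b, top B: go to s0, push ε → (s0, ab, YZ)
  read a, top Y: go to s0, push YY → (s0, b, YYZ)
  read b, top Y: go to s3, push A → (s3, ε, AYZ)
All input consumed in state s3 with stack AYZ.

AYZ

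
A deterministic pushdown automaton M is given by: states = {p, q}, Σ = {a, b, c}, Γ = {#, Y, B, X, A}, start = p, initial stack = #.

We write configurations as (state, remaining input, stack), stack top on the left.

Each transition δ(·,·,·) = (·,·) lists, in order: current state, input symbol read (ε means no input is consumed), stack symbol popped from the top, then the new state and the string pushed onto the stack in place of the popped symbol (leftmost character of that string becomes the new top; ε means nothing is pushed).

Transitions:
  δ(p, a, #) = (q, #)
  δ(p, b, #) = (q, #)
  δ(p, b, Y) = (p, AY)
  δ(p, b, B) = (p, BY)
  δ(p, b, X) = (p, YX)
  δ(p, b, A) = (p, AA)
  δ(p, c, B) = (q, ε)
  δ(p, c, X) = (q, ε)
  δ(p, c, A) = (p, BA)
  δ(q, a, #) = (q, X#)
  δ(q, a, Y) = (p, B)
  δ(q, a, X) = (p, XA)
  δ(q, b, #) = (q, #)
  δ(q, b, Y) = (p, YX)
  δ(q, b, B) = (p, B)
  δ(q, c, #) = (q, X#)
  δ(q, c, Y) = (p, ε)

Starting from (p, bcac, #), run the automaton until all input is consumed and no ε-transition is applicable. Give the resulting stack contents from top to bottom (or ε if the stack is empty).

(p, bcac, #)
  read b, top #: go to q, push # → (q, cac, #)
  read c, top #: go to q, push X# → (q, ac, X#)
  read a, top X: go to p, push XA → (p, c, XA#)
  read c, top X: go to q, push ε → (q, ε, A#)
All input consumed in state q with stack A#.

A#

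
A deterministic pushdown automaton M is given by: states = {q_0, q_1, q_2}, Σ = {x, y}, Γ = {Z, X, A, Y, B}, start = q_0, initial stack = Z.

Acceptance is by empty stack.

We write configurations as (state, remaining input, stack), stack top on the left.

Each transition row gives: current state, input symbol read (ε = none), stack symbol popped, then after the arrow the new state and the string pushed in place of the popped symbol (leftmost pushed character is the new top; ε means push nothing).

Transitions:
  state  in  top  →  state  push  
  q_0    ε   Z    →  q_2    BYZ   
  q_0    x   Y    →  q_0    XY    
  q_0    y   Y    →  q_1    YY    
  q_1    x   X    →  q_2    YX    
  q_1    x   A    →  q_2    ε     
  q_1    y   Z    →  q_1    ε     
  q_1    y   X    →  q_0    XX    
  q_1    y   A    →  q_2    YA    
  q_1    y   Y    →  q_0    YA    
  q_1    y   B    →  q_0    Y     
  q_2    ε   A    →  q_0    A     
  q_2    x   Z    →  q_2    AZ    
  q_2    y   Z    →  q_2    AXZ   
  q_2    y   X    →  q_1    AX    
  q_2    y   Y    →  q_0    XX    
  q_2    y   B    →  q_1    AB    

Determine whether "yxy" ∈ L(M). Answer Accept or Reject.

Reject

(q_0, yxy, Z) ⊢ (q_2, yxy, BYZ) ⊢ (q_1, xy, ABYZ) ⊢ (q_2, y, BYZ) ⊢ (q_1, ε, ABYZ)
All input consumed; stack is ABYZ, not empty, and no further ε-move applies.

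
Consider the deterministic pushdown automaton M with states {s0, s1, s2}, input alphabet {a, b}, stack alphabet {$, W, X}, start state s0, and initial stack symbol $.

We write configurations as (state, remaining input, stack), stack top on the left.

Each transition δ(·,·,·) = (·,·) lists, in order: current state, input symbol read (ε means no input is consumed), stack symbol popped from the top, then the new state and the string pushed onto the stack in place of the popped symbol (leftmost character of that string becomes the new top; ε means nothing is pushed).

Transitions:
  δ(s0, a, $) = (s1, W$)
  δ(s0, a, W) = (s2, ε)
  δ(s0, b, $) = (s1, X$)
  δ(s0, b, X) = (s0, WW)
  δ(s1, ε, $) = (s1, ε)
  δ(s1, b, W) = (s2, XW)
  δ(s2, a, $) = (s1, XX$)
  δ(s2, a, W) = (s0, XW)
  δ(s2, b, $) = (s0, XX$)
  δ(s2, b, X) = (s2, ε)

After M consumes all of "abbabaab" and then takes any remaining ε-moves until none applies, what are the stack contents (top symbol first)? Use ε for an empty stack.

(s0, abbabaab, $) ⊢ (s1, bbabaab, W$) ⊢ (s2, babaab, XW$) ⊢ (s2, abaab, W$) ⊢ (s0, baab, XW$) ⊢ (s0, aab, WWW$) ⊢ (s2, ab, WW$) ⊢ (s0, b, XWW$) ⊢ (s0, ε, WWWW$)
All input consumed in state s0 with stack WWWW$.

WWWW$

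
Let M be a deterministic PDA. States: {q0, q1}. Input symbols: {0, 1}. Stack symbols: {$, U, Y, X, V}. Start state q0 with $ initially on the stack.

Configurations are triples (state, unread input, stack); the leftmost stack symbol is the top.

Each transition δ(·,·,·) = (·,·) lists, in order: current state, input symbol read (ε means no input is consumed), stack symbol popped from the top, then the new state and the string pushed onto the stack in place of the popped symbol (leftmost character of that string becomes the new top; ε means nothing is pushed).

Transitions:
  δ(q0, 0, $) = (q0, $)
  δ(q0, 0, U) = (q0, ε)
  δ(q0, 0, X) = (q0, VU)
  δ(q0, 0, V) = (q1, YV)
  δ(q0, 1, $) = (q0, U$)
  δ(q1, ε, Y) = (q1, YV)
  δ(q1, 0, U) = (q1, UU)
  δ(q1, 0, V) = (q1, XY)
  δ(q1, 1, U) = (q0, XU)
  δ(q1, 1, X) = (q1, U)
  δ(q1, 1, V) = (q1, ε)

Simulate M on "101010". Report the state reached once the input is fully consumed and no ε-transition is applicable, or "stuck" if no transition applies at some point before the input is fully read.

q0

(q0, 101010, $) ⊢ (q0, 01010, U$) ⊢ (q0, 1010, $) ⊢ (q0, 010, U$) ⊢ (q0, 10, $) ⊢ (q0, 0, U$) ⊢ (q0, ε, $)
All input consumed; M is in state q0.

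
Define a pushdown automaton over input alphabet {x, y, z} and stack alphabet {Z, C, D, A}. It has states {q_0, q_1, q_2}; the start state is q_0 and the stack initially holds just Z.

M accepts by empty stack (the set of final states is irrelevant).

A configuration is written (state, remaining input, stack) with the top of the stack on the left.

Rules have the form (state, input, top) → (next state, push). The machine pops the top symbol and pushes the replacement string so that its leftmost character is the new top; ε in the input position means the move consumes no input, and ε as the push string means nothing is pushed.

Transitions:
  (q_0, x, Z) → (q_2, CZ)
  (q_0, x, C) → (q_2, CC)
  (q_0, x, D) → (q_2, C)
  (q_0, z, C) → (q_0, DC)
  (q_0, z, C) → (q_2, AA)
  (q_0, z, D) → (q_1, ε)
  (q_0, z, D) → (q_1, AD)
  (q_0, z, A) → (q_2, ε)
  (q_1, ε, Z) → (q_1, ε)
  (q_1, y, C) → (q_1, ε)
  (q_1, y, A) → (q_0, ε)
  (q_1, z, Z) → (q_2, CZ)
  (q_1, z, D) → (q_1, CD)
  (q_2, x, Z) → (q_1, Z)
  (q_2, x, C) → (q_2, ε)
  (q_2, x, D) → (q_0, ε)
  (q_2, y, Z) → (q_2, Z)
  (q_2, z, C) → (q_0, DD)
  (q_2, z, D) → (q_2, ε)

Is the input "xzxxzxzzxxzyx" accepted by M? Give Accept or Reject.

One accepting computation: (q_0, xzxxzxzzxxzyx, Z) ⊢ (q_2, zxxzxzzxxzyx, CZ) ⊢ (q_0, xxzxzzxxzyx, DDZ) ⊢ (q_2, xzxzzxxzyx, CDZ) ⊢ (q_2, zxzzxxzyx, DZ) ⊢ (q_2, xzzxxzyx, Z) ⊢ (q_1, zzxxzyx, Z) ⊢ (q_2, zxxzyx, CZ) ⊢ (q_0, xxzyx, DDZ) ⊢ (q_2, xzyx, CDZ) ⊢ (q_2, zyx, DZ) ⊢ (q_2, yx, Z) ⊢ (q_2, x, Z) ⊢ (q_1, ε, Z) ⊢ (q_1, ε, ε)
All input consumed and the stack is empty.

Accept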